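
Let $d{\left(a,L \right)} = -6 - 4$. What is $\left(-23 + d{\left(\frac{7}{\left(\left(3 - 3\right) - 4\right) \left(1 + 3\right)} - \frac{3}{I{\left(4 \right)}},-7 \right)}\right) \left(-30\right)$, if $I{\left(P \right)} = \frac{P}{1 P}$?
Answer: $990$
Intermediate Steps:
$I{\left(P \right)} = 1$ ($I{\left(P \right)} = \frac{P}{P} = 1$)
$d{\left(a,L \right)} = -10$
$\left(-23 + d{\left(\frac{7}{\left(\left(3 - 3\right) - 4\right) \left(1 + 3\right)} - \frac{3}{I{\left(4 \right)}},-7 \right)}\right) \left(-30\right) = \left(-23 - 10\right) \left(-30\right) = \left(-33\right) \left(-30\right) = 990$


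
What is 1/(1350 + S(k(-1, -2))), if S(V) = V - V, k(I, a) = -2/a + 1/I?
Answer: 1/1350 ≈ 0.00074074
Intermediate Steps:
k(I, a) = 1/I - 2/a (k(I, a) = -2/a + 1/I = 1/I - 2/a)
S(V) = 0
1/(1350 + S(k(-1, -2))) = 1/(1350 + 0) = 1/1350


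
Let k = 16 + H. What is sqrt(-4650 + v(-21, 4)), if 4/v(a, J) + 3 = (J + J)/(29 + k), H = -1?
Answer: I*sqrt(4470014)/31 ≈ 68.201*I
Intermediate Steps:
k = 15 (k = 16 - 1 = 15)
v(a, J) = 4/(-3 + J/22) (v(a, J) = 4/(-3 + (J + J)/(29 + 15)) = 4/(-3 + (2*J)/44) = 4/(-3 + (2*J)*(1/44)) = 4/(-3 + J/22))
sqrt(-4650 + v(-21, 4)) = sqrt(-4650 + 88/(-66 + 4)) = sqrt(-4650 + 88/(-62)) = sqrt(-4650 + 88*(-1/62)) = sqrt(-4650 - 44/31) = sqrt(-144194/31) = I*sqrt(4470014)/31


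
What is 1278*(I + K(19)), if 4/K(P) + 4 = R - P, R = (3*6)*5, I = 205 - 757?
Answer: -47260440/67 ≈ -7.0538e+5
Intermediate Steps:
I = -552
R = 90 (R = 18*5 = 90)
K(P) = 4/(86 - P) (K(P) = 4/(-4 + (90 - P)) = 4/(86 - P))
1278*(I + K(19)) = 1278*(-552 - 4/(-86 + 19)) = 1278*(-552 - 4/(-67)) = 1278*(-552 - 4*(-1/67)) = 1278*(-552 + 4/67) = 1278*(-36980/67) = -47260440/67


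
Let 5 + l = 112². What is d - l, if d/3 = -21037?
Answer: -75650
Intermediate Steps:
d = -63111 (d = 3*(-21037) = -63111)
l = 12539 (l = -5 + 112² = -5 + 12544 = 12539)
d - l = -63111 - 1*12539 = -63111 - 12539 = -75650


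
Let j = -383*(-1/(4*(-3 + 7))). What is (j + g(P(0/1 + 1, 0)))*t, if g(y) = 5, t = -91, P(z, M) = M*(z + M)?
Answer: -42133/16 ≈ -2633.3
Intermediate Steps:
P(z, M) = M*(M + z)
j = 383/16 (j = -383/((-4*4)) = -383/(-16) = -383*(-1/16) = 383/16 ≈ 23.938)
(j + g(P(0/1 + 1, 0)))*t = (383/16 + 5)*(-91) = (463/16)*(-91) = -42133/16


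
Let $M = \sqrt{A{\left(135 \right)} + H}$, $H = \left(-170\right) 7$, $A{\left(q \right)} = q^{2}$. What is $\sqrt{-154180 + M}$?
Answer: $\sqrt{-154180 + \sqrt{17035}} \approx 392.49 i$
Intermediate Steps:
$H = -1190$
$M = \sqrt{17035}$ ($M = \sqrt{135^{2} - 1190} = \sqrt{18225 - 1190} = \sqrt{17035} \approx 130.52$)
$\sqrt{-154180 + M} = \sqrt{-154180 + \sqrt{17035}}$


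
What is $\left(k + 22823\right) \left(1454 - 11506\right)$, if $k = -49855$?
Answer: $271725664$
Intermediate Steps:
$\left(k + 22823\right) \left(1454 - 11506\right) = \left(-49855 + 22823\right) \left(1454 - 11506\right) = \left(-27032\right) \left(-10052\right) = 271725664$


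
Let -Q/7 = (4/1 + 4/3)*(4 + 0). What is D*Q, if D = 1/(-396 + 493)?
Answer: -448/291 ≈ -1.5395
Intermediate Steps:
D = 1/97 ≈ 0.010309
Q = -448/3 (Q = -7*(4/1 + 4/3)*(4 + 0) = -7*(4*1 + 4*(⅓))*4 = -7*(4 + 4/3)*4 = -112*4/3 = -7*64/3 = -448/3 ≈ -149.33)
D*Q = (1/97)*(-448/3) = -448/291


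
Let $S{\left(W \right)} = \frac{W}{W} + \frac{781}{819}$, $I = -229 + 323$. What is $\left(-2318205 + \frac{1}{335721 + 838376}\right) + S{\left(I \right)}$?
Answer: $- \frac{2229150303333796}{961585443} \approx -2.3182 \cdot 10^{6}$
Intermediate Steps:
$I = 94$
$S{\left(W \right)} = \frac{1600}{819}$ ($S{\left(W \right)} = 1 + 781 \cdot \frac{1}{819} = 1 + \frac{781}{819} = \frac{1600}{819}$)
$\left(-2318205 + \frac{1}{335721 + 838376}\right) + S{\left(I \right)} = \left(-2318205 + \frac{1}{335721 + 838376}\right) + \frac{1600}{819} = \left(-2318205 + \frac{1}{1174097}\right) + \frac{1600}{819} = - \frac{2721797535884}{1174097} + \frac{1600}{819} = - \frac{2229150303333796}{961585443}$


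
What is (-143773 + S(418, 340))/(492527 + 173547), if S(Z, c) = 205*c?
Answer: -74073/666074 ≈ -0.11121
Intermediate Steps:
(-143773 + S(418, 340))/(492527 + 173547) = (-143773 + 205*340)/(492527 + 173547) = (-143773 + 69700)/666074 = -74073*1/666074 = -74073/666074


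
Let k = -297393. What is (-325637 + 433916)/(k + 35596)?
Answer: -108279/261797 ≈ -0.41360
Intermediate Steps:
(-325637 + 433916)/(k + 35596) = (-325637 + 433916)/(-297393 + 35596) = 108279/(-261797) = 108279*(-1/261797) = -108279/261797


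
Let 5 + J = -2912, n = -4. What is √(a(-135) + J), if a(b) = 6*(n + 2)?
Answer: I*√2929 ≈ 54.12*I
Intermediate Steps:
a(b) = -12 (a(b) = 6*(-4 + 2) = 6*(-2) = -12)
J = -2917 (J = -5 - 2912 = -2917)
√(a(-135) + J) = √(-12 - 2917) = √(-2929) = I*√2929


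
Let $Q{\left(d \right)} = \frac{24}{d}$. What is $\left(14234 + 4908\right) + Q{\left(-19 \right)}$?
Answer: $\frac{363674}{19} \approx 19141.0$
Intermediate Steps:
$\left(14234 + 4908\right) + Q{\left(-19 \right)} = \left(14234 + 4908\right) + \frac{24}{-19} = 19142 + 24 \left(- \frac{1}{19}\right) = 19142 - \frac{24}{19} = \frac{363674}{19}$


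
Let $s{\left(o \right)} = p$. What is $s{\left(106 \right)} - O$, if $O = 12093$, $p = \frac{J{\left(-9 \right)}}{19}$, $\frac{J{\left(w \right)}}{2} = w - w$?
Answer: $-12093$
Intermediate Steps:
$J{\left(w \right)} = 0$ ($J{\left(w \right)} = 2 \left(w - w\right) = 2 \cdot 0 = 0$)
$p = 0$ ($p = \frac{0}{19} = 0 \cdot \frac{1}{19} = 0$)
$s{\left(o \right)} = 0$
$s{\left(106 \right)} - O = 0 - 12093 = -12093$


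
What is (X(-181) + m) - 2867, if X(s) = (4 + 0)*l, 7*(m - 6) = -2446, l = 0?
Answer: -22473/7 ≈ -3210.4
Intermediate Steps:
m = -2404/7 (m = 6 + (⅐)*(-2446) = 6 - 2446/7 = -2404/7 ≈ -343.43)
X(s) = 0 (X(s) = (4 + 0)*0 = 4*0 = 0)
(X(-181) + m) - 2867 = (0 - 2404/7) - 2867 = -2404/7 - 2867 = -22473/7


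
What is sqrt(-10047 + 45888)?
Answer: sqrt(35841) ≈ 189.32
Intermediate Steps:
sqrt(-10047 + 45888) = sqrt(35841)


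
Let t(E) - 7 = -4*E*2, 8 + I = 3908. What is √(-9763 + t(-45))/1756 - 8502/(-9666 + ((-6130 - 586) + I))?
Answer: 4251/6241 + 9*I*√29/878 ≈ 0.68114 + 0.055201*I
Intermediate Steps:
I = 3900 (I = -8 + 3908 = 3900)
t(E) = 7 - 8*E (t(E) = 7 - 4*E*2 = 7 - 8*E)
√(-9763 + t(-45))/1756 - 8502/(-9666 + ((-6130 - 586) + I)) = √(-9763 + (7 - 8*(-45)))/1756 - 8502/(-9666 + ((-6130 - 586) + 3900)) = √(-9763 + (7 + 360))*(1/1756) - 8502/(-9666 + (-6716 + 3900)) = √(-9763 + 367)*(1/1756) - 8502/(-9666 - 2816) = √(-9396)*(1/1756) - 8502/(-12482) = (18*I*√29)*(1/1756) - 8502*(-1/12482) = 9*I*√29/878 + 4251/6241 = 4251/6241 + 9*I*√29/878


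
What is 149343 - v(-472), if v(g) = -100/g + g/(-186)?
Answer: 1638859909/10974 ≈ 1.4934e+5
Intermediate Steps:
v(g) = -100/g - g/186 (v(g) = -100/g + g*(-1/186) = -100/g - g/186)
149343 - v(-472) = 149343 - (-100/(-472) - 1/186*(-472)) = 149343 - (-100*(-1/472) + 236/93) = 149343 - (25/118 + 236/93) = 149343 - 1*30173/10974 = 149343 - 30173/10974 = 1638859909/10974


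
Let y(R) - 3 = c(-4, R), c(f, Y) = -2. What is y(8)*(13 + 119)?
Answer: 132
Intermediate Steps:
y(R) = 1 (y(R) = 3 - 2 = 1)
y(8)*(13 + 119) = 1*(13 + 119) = 1*132 = 132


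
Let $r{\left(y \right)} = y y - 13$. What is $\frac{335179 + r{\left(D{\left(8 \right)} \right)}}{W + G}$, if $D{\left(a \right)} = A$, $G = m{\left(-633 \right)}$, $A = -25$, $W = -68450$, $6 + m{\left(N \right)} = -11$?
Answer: $- \frac{335791}{68467} \approx -4.9044$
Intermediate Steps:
$m{\left(N \right)} = -17$ ($m{\left(N \right)} = -6 - 11 = -17$)
$G = -17$
$D{\left(a \right)} = -25$
$r{\left(y \right)} = -13 + y^{2}$ ($r{\left(y \right)} = y^{2} - 13 = -13 + y^{2}$)
$\frac{335179 + r{\left(D{\left(8 \right)} \right)}}{W + G} = \frac{335179 - \left(13 - \left(-25\right)^{2}\right)}{-68450 - 17} = \frac{335179 + \left(-13 + 625\right)}{-68467} = \left(335179 + 612\right) \left(- \frac{1}{68467}\right) = 335791 \left(- \frac{1}{68467}\right) = - \frac{335791}{68467}$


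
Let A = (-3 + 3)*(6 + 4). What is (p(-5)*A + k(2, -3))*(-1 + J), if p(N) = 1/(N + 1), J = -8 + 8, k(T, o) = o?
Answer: 3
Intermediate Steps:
J = 0
p(N) = 1/(1 + N)
A = 0 (A = 0*10 = 0)
(p(-5)*A + k(2, -3))*(-1 + J) = (0/(1 - 5) - 3)*(-1 + 0) = (0/(-4) - 3)*(-1) = (-¼*0 - 3)*(-1) = (0 - 3)*(-1) = -3*(-1) = 3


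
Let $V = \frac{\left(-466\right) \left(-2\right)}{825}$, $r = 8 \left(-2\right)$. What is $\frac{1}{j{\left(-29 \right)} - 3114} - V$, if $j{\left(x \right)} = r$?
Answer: $- \frac{583597}{516450} \approx -1.13$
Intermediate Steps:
$r = -16$
$j{\left(x \right)} = -16$
$V = \frac{932}{825}$ ($V = 932 \cdot \frac{1}{825} = \frac{932}{825} \approx 1.1297$)
$\frac{1}{j{\left(-29 \right)} - 3114} - V = \frac{1}{-16 - 3114} - \frac{932}{825} = \frac{1}{-3130} - \frac{932}{825} = - \frac{1}{3130} - \frac{932}{825} = - \frac{583597}{516450}$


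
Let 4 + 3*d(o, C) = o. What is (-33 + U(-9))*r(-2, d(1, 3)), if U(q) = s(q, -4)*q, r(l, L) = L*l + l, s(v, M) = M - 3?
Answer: 0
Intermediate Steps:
s(v, M) = -3 + M
d(o, C) = -4/3 + o/3
r(l, L) = l + L*l
U(q) = -7*q (U(q) = (-3 - 4)*q = -7*q)
(-33 + U(-9))*r(-2, d(1, 3)) = (-33 - 7*(-9))*(-2*(1 + (-4/3 + (⅓)*1))) = (-33 + 63)*(-2*(1 + (-4/3 + ⅓))) = 30*(-2*(1 - 1)) = 30*(-2*0) = 30*0 = 0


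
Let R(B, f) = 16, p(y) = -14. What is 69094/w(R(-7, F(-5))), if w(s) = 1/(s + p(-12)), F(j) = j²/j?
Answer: 138188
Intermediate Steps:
F(j) = j
w(s) = 1/(-14 + s) (w(s) = 1/(s - 14) = 1/(-14 + s))
69094/w(R(-7, F(-5))) = 69094/(1/(-14 + 16)) = 69094/(1/2) = 69094/(½) = 69094*2 = 138188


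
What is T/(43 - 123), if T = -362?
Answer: 181/40 ≈ 4.5250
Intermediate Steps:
T/(43 - 123) = -362/(43 - 123) = -362/(-80) = -1/80*(-362) = 181/40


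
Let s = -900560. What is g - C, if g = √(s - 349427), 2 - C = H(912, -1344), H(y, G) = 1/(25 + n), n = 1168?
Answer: -2385/1193 + I*√1249987 ≈ -1.9992 + 1118.0*I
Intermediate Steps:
H(y, G) = 1/1193 (H(y, G) = 1/(25 + 1168) = 1/1193)
C = 2385/1193 (C = 2 - 1*1/1193 = 2 - 1/1193 = 2385/1193 ≈ 1.9992)
g = I*√1249987 (g = √(-900560 - 349427) = √(-1249987) = I*√1249987 ≈ 1118.0*I)
g - C = I*√1249987 - 1*2385/1193 = I*√1249987 - 2385/1193 = -2385/1193 + I*√1249987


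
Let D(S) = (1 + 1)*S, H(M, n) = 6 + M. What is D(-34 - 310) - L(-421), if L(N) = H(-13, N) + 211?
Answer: -892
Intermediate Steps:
D(S) = 2*S
L(N) = 204 (L(N) = (6 - 13) + 211 = -7 + 211 = 204)
D(-34 - 310) - L(-421) = 2*(-34 - 310) - 1*204 = 2*(-344) - 204 = -688 - 204 = -892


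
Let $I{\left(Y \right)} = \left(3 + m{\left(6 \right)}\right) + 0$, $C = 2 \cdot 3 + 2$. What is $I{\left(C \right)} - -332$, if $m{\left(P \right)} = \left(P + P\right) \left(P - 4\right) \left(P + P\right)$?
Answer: $623$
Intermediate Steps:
$m{\left(P \right)} = 4 P^{2} \left(-4 + P\right)$ ($m{\left(P \right)} = 2 P \left(-4 + P\right) 2 P = 4 P^{2} \left(-4 + P\right)$)
$C = 8$ ($C = 6 + 2 = 8$)
$I{\left(Y \right)} = 291$ ($I{\left(Y \right)} = \left(3 + 4 \cdot 6^{2} \left(-4 + 6\right)\right) + 0 = \left(3 + 4 \cdot 36 \cdot 2\right) + 0 = \left(3 + 288\right) + 0 = 291 + 0 = 291$)
$I{\left(C \right)} - -332 = 291 - -332 = 291 + 332 = 623$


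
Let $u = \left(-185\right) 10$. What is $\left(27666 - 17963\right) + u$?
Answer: $7853$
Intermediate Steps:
$u = -1850$
$\left(27666 - 17963\right) + u = \left(27666 - 17963\right) - 1850 = 9703 - 1850 = 7853$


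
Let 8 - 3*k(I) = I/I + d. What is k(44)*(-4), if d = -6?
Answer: -52/3 ≈ -17.333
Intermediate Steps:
k(I) = 13/3 (k(I) = 8/3 - (I/I - 6)/3 = 8/3 - (1 - 6)/3 = 8/3 - ⅓*(-5) = 8/3 + 5/3 = 13/3)
k(44)*(-4) = (13/3)*(-4) = -52/3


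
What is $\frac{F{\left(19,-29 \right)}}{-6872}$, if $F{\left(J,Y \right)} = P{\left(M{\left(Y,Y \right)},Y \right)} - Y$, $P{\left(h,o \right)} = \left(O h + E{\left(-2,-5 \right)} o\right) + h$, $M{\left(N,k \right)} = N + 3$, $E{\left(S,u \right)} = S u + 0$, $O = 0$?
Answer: $\frac{287}{6872} \approx 0.041764$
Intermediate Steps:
$E{\left(S,u \right)} = S u$
$M{\left(N,k \right)} = 3 + N$
$P{\left(h,o \right)} = h + 10 o$ ($P{\left(h,o \right)} = \left(0 h + \left(-2\right) \left(-5\right) o\right) + h = \left(0 + 10 o\right) + h = 10 o + h = h + 10 o$)
$F{\left(J,Y \right)} = 3 + 10 Y$ ($F{\left(J,Y \right)} = \left(\left(3 + Y\right) + 10 Y\right) - Y = \left(3 + 11 Y\right) - Y = 3 + 10 Y$)
$\frac{F{\left(19,-29 \right)}}{-6872} = \frac{3 + 10 \left(-29\right)}{-6872} = \left(3 - 290\right) \left(- \frac{1}{6872}\right) = \left(-287\right) \left(- \frac{1}{6872}\right) = \frac{287}{6872}$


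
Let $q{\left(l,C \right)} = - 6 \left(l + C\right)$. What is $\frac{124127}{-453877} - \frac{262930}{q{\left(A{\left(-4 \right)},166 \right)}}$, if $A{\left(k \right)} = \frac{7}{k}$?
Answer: $\frac{238431104903}{894591567} \approx 266.52$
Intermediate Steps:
$q{\left(l,C \right)} = - 6 C - 6 l$ ($q{\left(l,C \right)} = - 6 \left(C + l\right) = - 6 C - 6 l$)
$\frac{124127}{-453877} - \frac{262930}{q{\left(A{\left(-4 \right)},166 \right)}} = \frac{124127}{-453877} - \frac{262930}{\left(-6\right) 166 - 6 \frac{7}{-4}} = 124127 \left(- \frac{1}{453877}\right) - \frac{262930}{-996 - 6 \cdot 7 \left(- \frac{1}{4}\right)} = - \frac{124127}{453877} - \frac{262930}{-996 - - \frac{21}{2}} = - \frac{124127}{453877} - \frac{262930}{-996 + \frac{21}{2}} = - \frac{124127}{453877} - \frac{262930}{- \frac{1971}{2}} = - \frac{124127}{453877} - - \frac{525860}{1971} = - \frac{124127}{453877} + \frac{525860}{1971} = \frac{238431104903}{894591567}$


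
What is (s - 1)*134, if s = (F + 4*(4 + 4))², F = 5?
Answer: 183312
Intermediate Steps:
s = 1369 (s = (5 + 4*(4 + 4))² = (5 + 4*8)² = (5 + 32)² = 37² = 1369)
(s - 1)*134 = (1369 - 1)*134 = 1368*134 = 183312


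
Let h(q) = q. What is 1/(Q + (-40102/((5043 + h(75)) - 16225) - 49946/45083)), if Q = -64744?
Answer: -500736881/32418455455220 ≈ -1.5446e-5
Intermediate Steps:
1/(Q + (-40102/((5043 + h(75)) - 16225) - 49946/45083)) = 1/(-64744 + (-40102/((5043 + 75) - 16225) - 49946/45083)) = 1/(-64744 + (-40102/(5118 - 16225) - 49946*1/45083)) = 1/(-64744 + (-40102/(-11107) - 49946/45083)) = 1/(-64744 + (-40102*(-1/11107) - 49946/45083)) = 1/(-64744 + (40102/11107 - 49946/45083)) = 1/(-64744 + 1253168244/500736881) = 1/(-32418455455220/500736881) = -500736881/32418455455220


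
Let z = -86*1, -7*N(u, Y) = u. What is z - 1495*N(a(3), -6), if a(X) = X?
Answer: 3883/7 ≈ 554.71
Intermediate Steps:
N(u, Y) = -u/7
z = -86
z - 1495*N(a(3), -6) = -86 - (-1495)*3/7 = -86 - 1495*(-3/7) = -86 + 4485/7 = 3883/7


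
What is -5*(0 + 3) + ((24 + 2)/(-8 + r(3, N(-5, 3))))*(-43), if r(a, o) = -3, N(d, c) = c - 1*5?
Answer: 953/11 ≈ 86.636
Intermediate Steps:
N(d, c) = -5 + c (N(d, c) = c - 5 = -5 + c)
-5*(0 + 3) + ((24 + 2)/(-8 + r(3, N(-5, 3))))*(-43) = -5*(0 + 3) + ((24 + 2)/(-8 - 3))*(-43) = -5*3 + (26/(-11))*(-43) = -15 + (26*(-1/11))*(-43) = -15 - 26/11*(-43) = -15 + 1118/11 = 953/11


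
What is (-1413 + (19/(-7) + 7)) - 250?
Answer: -11611/7 ≈ -1658.7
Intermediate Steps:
(-1413 + (19/(-7) + 7)) - 250 = (-1413 + (19*(-1/7) + 7)) - 250 = (-1413 + (-19/7 + 7)) - 250 = (-1413 + 30/7) - 250 = -9861/7 - 250 = -11611/7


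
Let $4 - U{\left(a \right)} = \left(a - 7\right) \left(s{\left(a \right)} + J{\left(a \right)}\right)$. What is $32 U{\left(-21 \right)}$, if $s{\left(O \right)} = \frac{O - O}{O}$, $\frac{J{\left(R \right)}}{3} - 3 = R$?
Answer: $-48256$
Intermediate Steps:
$J{\left(R \right)} = 9 + 3 R$
$s{\left(O \right)} = 0$ ($s{\left(O \right)} = \frac{0}{O} = 0$)
$U{\left(a \right)} = 4 - \left(-7 + a\right) \left(9 + 3 a\right)$ ($U{\left(a \right)} = 4 - \left(a - 7\right) \left(0 + \left(9 + 3 a\right)\right) = 4 - \left(-7 + a\right) \left(9 + 3 a\right)$)
$32 U{\left(-21 \right)} = 32 \left(67 - 3 \left(-21\right)^{2} + 12 \left(-21\right)\right) = 32 \left(67 - 1323 - 252\right) = 32 \left(-1508\right) = -48256$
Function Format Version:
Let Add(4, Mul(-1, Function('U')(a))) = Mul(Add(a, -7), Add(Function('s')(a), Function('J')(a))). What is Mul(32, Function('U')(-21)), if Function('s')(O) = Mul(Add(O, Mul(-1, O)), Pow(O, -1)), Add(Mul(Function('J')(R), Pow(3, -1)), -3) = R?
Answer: -48256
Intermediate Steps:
Function('J')(R) = Add(9, Mul(3, R))
Function('s')(O) = 0 (Function('s')(O) = Mul(0, Pow(O, -1)) = 0)
Function('U')(a) = Add(4, Mul(-1, Add(-7, a), Add(9, Mul(3, a)))) (Function('U')(a) = Add(4, Mul(-1, Mul(Add(a, -7), Add(0, Add(9, Mul(3, a)))))) = Add(4, Mul(-1, Mul(Add(-7, a), Add(9, Mul(3, a))))) = Add(4, Mul(-1, Add(-7, a), Add(9, Mul(3, a)))))
Mul(32, Function('U')(-21)) = Mul(32, Add(67, Mul(-3, Pow(-21, 2)), Mul(12, -21))) = Mul(32, Add(67, Mul(-3, 441), -252)) = Mul(32, Add(67, -1323, -252)) = Mul(32, -1508) = -48256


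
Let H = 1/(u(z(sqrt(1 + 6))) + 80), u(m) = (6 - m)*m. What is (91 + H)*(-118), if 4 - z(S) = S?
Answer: -70160912/6533 + 236*sqrt(7)/6533 ≈ -10739.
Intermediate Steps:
z(S) = 4 - S
u(m) = m*(6 - m)
H = 1/(80 + (2 + sqrt(7))*(4 - sqrt(7))) (H = 1/((4 - sqrt(1 + 6))*(6 - (4 - sqrt(1 + 6))) + 80) = 1/((4 - sqrt(7))*(6 - (4 - sqrt(7))) + 80) = 1/((4 - sqrt(7))*(6 + (-4 + sqrt(7))) + 80) = 1/((4 - sqrt(7))*(2 + sqrt(7)) + 80) = 1/((2 + sqrt(7))*(4 - sqrt(7)) + 80) = 1/(80 + (2 + sqrt(7))*(4 - sqrt(7))) ≈ 0.011589)
(91 + H)*(-118) = (91 + (81/6533 - 2*sqrt(7)/6533))*(-118) = (594584/6533 - 2*sqrt(7)/6533)*(-118) = -70160912/6533 + 236*sqrt(7)/6533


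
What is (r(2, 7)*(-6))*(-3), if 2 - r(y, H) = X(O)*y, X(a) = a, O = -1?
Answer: 72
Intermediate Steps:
r(y, H) = 2 + y (r(y, H) = 2 - (-1)*y = 2 + y)
(r(2, 7)*(-6))*(-3) = ((2 + 2)*(-6))*(-3) = (4*(-6))*(-3) = -24*(-3) = 72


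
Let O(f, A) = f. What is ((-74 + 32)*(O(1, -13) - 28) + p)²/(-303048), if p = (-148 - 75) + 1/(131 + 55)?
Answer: -28712285809/10484248608 ≈ -2.7386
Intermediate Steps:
p = -41477/186 (p = -223 + 1/186 = -41477/186 ≈ -222.99)
((-74 + 32)*(O(1, -13) - 28) + p)²/(-303048) = ((-74 + 32)*(1 - 28) - 41477/186)²/(-303048) = (-42*(-27) - 41477/186)²*(-1/303048) = (1134 - 41477/186)²*(-1/303048) = (169447/186)²*(-1/303048) = (28712285809/34596)*(-1/303048) = -28712285809/10484248608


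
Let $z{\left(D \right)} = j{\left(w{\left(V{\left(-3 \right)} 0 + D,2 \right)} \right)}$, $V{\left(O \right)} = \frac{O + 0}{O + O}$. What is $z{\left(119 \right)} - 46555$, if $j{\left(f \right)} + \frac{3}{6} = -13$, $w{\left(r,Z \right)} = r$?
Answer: $- \frac{93137}{2} \approx -46569.0$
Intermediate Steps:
$V{\left(O \right)} = \frac{1}{2}$ ($V{\left(O \right)} = \frac{O}{2 O} = O \frac{1}{2 O} = \frac{1}{2}$)
$j{\left(f \right)} = - \frac{27}{2}$ ($j{\left(f \right)} = - \frac{1}{2} - 13 = - \frac{27}{2}$)
$z{\left(D \right)} = - \frac{27}{2}$
$z{\left(119 \right)} - 46555 = - \frac{27}{2} - 46555 = - \frac{93137}{2}$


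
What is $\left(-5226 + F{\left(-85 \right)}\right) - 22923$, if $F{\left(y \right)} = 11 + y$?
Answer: $-28223$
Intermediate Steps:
$\left(-5226 + F{\left(-85 \right)}\right) - 22923 = \left(-5226 + \left(11 - 85\right)\right) - 22923 = \left(-5226 - 74\right) - 22923 = -5300 - 22923 = -28223$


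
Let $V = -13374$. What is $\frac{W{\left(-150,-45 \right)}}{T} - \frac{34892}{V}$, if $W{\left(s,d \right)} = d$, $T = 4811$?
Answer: $\frac{83631791}{32171157} \approx 2.5996$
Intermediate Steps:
$\frac{W{\left(-150,-45 \right)}}{T} - \frac{34892}{V} = - \frac{45}{4811} - \frac{34892}{-13374} = \left(-45\right) \frac{1}{4811} - - \frac{17446}{6687} = - \frac{45}{4811} + \frac{17446}{6687} = \frac{83631791}{32171157}$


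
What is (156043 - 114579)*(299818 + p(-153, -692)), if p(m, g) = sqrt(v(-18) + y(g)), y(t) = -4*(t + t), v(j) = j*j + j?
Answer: 12431653552 + 41464*sqrt(5842) ≈ 1.2435e+10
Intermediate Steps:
v(j) = j + j**2 (v(j) = j**2 + j = j + j**2)
y(t) = -8*t
p(m, g) = sqrt(306 - 8*g) (p(m, g) = sqrt(-18*(1 - 18) - 8*g) = sqrt(-18*(-17) - 8*g) = sqrt(306 - 8*g))
(156043 - 114579)*(299818 + p(-153, -692)) = (156043 - 114579)*(299818 + sqrt(306 - 8*(-692))) = 41464*(299818 + sqrt(306 + 5536)) = 41464*(299818 + sqrt(5842)) = 12431653552 + 41464*sqrt(5842)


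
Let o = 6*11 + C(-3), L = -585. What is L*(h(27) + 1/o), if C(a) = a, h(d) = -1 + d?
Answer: -106535/7 ≈ -15219.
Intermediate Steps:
o = 63 (o = 6*11 - 3 = 66 - 3 = 63)
L*(h(27) + 1/o) = -585*((-1 + 27) + 1/63) = -585*(26 + 1/63) = -585*1639/63 = -106535/7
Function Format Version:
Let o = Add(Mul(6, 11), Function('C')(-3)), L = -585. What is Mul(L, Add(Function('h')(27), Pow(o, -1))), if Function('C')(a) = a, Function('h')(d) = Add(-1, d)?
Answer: Rational(-106535, 7) ≈ -15219.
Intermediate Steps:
o = 63 (o = Add(Mul(6, 11), -3) = Add(66, -3) = 63)
Mul(L, Add(Function('h')(27), Pow(o, -1))) = Mul(-585, Add(Add(-1, 27), Pow(63, -1))) = Mul(-585, Add(26, Rational(1, 63))) = Mul(-585, Rational(1639, 63)) = Rational(-106535, 7)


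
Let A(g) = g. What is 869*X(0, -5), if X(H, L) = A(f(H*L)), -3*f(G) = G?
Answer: 0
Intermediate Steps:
f(G) = -G/3
X(H, L) = -H*L/3
869*X(0, -5) = 869*(-⅓*0*(-5)) = 869*0 = 0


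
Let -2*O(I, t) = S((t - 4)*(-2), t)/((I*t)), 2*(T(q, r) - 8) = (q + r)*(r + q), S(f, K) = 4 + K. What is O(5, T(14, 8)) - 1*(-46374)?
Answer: 57967373/1250 ≈ 46374.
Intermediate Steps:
T(q, r) = 8 + (q + r)²/2 (T(q, r) = 8 + ((q + r)*(r + q))/2 = 8 + ((q + r)*(q + r))/2 = 8 + (q + r)²/2)
O(I, t) = -(4 + t)/(2*I*t) (O(I, t) = -(4 + t)/(2*(I*t)) = -(4 + t)*1/(I*t)/2 = -(4 + t)/(2*I*t))
O(5, T(14, 8)) - 1*(-46374) = (½)*(-4 - (8 + (14 + 8)²/2))/(5*(8 + (14 + 8)²/2)) - 1*(-46374) = (½)*(⅕)*(-4 - (8 + (½)*22²))/(8 + (½)*22²) + 46374 = (½)*(⅕)*(-4 - (8 + (½)*484))/(8 + (½)*484) + 46374 = (½)*(⅕)*(-4 - (8 + 242))/(8 + 242) + 46374 = (½)*(⅕)*(-4 - 1*250)/250 + 46374 = (½)*(⅕)*(1/250)*(-4 - 250) + 46374 = (½)*(⅕)*(1/250)*(-254) + 46374 = -127/1250 + 46374 = 57967373/1250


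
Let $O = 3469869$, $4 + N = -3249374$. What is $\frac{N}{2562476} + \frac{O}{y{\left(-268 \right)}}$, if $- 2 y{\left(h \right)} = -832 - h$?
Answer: $\frac{7881684141}{640619} \approx 12303.0$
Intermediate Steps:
$N = -3249378$ ($N = -4 - 3249374 = -3249378$)
$y{\left(h \right)} = 416 + \frac{h}{2}$ ($y{\left(h \right)} = - \frac{-832 - h}{2} = 416 + \frac{h}{2}$)
$\frac{N}{2562476} + \frac{O}{y{\left(-268 \right)}} = - \frac{3249378}{2562476} + \frac{3469869}{416 + \frac{1}{2} \left(-268\right)} = \left(-3249378\right) \frac{1}{2562476} + \frac{3469869}{416 - 134} = - \frac{1624689}{1281238} + \frac{3469869}{282} = - \frac{1624689}{1281238} + 3469869 \cdot \frac{1}{282} = - \frac{1624689}{1281238} + \frac{24609}{2} = \frac{7881684141}{640619}$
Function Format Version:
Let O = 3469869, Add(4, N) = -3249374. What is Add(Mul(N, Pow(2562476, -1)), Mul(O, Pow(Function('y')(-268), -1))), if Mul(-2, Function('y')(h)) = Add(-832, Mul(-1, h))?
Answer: Rational(7881684141, 640619) ≈ 12303.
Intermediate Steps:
N = -3249378 (N = Add(-4, -3249374) = -3249378)
Function('y')(h) = Add(416, Mul(Rational(1, 2), h)) (Function('y')(h) = Mul(Rational(-1, 2), Add(-832, Mul(-1, h))) = Add(416, Mul(Rational(1, 2), h)))
Add(Mul(N, Pow(2562476, -1)), Mul(O, Pow(Function('y')(-268), -1))) = Add(Mul(-3249378, Pow(2562476, -1)), Mul(3469869, Pow(Add(416, Mul(Rational(1, 2), -268)), -1))) = Add(Mul(-3249378, Rational(1, 2562476)), Mul(3469869, Pow(Add(416, -134), -1))) = Add(Rational(-1624689, 1281238), Mul(3469869, Pow(282, -1))) = Add(Rational(-1624689, 1281238), Mul(3469869, Rational(1, 282))) = Add(Rational(-1624689, 1281238), Rational(24609, 2)) = Rational(7881684141, 640619)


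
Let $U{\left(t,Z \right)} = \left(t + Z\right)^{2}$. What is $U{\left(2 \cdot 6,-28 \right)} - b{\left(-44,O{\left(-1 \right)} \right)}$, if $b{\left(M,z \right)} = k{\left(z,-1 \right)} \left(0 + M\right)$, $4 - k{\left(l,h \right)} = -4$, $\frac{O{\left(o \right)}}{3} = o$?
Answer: $608$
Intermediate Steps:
$O{\left(o \right)} = 3 o$
$k{\left(l,h \right)} = 8$ ($k{\left(l,h \right)} = 4 - -4 = 4 + 4 = 8$)
$b{\left(M,z \right)} = 8 M$ ($b{\left(M,z \right)} = 8 \left(0 + M\right) = 8 M$)
$U{\left(t,Z \right)} = \left(Z + t\right)^{2}$
$U{\left(2 \cdot 6,-28 \right)} - b{\left(-44,O{\left(-1 \right)} \right)} = \left(-28 + 2 \cdot 6\right)^{2} - 8 \left(-44\right) = \left(-28 + 12\right)^{2} - -352 = \left(-16\right)^{2} + 352 = 256 + 352 = 608$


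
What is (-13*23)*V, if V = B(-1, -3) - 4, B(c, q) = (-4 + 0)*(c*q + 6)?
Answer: 11960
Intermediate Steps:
B(c, q) = -24 - 4*c*q (B(c, q) = -4*(6 + c*q) = -24 - 4*c*q)
V = -40 (V = (-24 - 4*(-1)*(-3)) - 4 = (-24 - 12) - 4 = -36 - 4 = -40)
(-13*23)*V = -13*23*(-40) = -299*(-40) = 11960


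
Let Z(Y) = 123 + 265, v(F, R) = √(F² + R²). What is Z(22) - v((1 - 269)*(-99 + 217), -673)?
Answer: 388 - √1000530305 ≈ -31243.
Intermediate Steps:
Z(Y) = 388
Z(22) - v((1 - 269)*(-99 + 217), -673) = 388 - √(((1 - 269)*(-99 + 217))² + (-673)²) = 388 - √((-268*118)² + 452929) = 388 - √((-31624)² + 452929) = 388 - √(1000077376 + 452929) = 388 - √1000530305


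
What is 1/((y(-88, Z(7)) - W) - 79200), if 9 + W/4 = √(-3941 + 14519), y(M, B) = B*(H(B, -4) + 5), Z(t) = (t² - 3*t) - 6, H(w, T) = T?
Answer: -39571/3131643458 + √10578/1565821729 ≈ -1.2570e-5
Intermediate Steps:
Z(t) = -6 + t² - 3*t
y(M, B) = B (y(M, B) = B*(-4 + 5) = B*1 = B)
W = -36 + 4*√10578 (W = -36 + 4*√(-3941 + 14519) = -36 + 4*√10578 ≈ 375.40)
1/((y(-88, Z(7)) - W) - 79200) = 1/(((-6 + 7² - 3*7) - (-36 + 4*√10578)) - 79200) = 1/(((-6 + 49 - 21) + (36 - 4*√10578)) - 79200) = 1/((22 + (36 - 4*√10578)) - 79200) = 1/((58 - 4*√10578) - 79200) = 1/(-79142 - 4*√10578)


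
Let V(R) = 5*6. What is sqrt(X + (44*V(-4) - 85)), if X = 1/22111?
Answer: sqrt(603786978546)/22111 ≈ 35.143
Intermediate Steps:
V(R) = 30
X = 1/22111 ≈ 4.5226e-5
sqrt(X + (44*V(-4) - 85)) = sqrt(1/22111 + (44*30 - 85)) = sqrt(1/22111 + (1320 - 85)) = sqrt(1/22111 + 1235) = sqrt(27307086/22111) = sqrt(603786978546)/22111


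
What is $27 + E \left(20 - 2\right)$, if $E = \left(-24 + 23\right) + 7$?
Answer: $135$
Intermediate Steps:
$E = 6$ ($E = -1 + 7 = 6$)
$27 + E \left(20 - 2\right) = 27 + 6 \left(20 - 2\right) = 27 + 6 \cdot 18 = 27 + 108 = 135$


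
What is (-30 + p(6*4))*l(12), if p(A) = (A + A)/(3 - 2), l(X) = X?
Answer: 216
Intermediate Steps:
p(A) = 2*A (p(A) = (2*A)/1 = (2*A)*1 = 2*A)
(-30 + p(6*4))*l(12) = (-30 + 2*(6*4))*12 = (-30 + 2*24)*12 = (-30 + 48)*12 = 18*12 = 216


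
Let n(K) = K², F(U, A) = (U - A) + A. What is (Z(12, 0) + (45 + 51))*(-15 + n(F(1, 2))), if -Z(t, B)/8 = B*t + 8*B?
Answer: -1344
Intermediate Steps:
F(U, A) = U
Z(t, B) = -64*B - 8*B*t (Z(t, B) = -8*(B*t + 8*B) = -8*(8*B + B*t) = -64*B - 8*B*t)
(Z(12, 0) + (45 + 51))*(-15 + n(F(1, 2))) = (-8*0*(8 + 12) + (45 + 51))*(-15 + 1²) = (-8*0*20 + 96)*(-15 + 1) = (0 + 96)*(-14) = 96*(-14) = -1344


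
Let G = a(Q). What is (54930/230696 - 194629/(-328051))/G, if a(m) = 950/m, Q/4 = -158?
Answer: -2485338941953/4493503176325 ≈ -0.55310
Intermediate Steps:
Q = -632 (Q = 4*(-158) = -632)
G = -475/316 (G = 950/(-632) = 950*(-1/632) = -475/316 ≈ -1.5032)
(54930/230696 - 194629/(-328051))/G = (54930/230696 - 194629/(-328051))/(-475/316) = (54930*(1/230696) - 194629*(-1/328051))*(-316/475) = (27465/115348 + 194629/328051)*(-316/475) = (31459986607/37840026748)*(-316/475) = -2485338941953/4493503176325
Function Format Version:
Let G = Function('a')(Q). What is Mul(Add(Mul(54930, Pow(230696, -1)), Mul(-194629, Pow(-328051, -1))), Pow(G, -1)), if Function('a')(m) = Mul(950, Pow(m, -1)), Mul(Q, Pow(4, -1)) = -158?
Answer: Rational(-2485338941953, 4493503176325) ≈ -0.55310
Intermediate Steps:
Q = -632 (Q = Mul(4, -158) = -632)
G = Rational(-475, 316) (G = Mul(950, Pow(-632, -1)) = Mul(950, Rational(-1, 632)) = Rational(-475, 316) ≈ -1.5032)
Mul(Add(Mul(54930, Pow(230696, -1)), Mul(-194629, Pow(-328051, -1))), Pow(G, -1)) = Mul(Add(Mul(54930, Pow(230696, -1)), Mul(-194629, Pow(-328051, -1))), Pow(Rational(-475, 316), -1)) = Mul(Add(Mul(54930, Rational(1, 230696)), Mul(-194629, Rational(-1, 328051))), Rational(-316, 475)) = Mul(Add(Rational(27465, 115348), Rational(194629, 328051)), Rational(-316, 475)) = Mul(Rational(31459986607, 37840026748), Rational(-316, 475)) = Rational(-2485338941953, 4493503176325)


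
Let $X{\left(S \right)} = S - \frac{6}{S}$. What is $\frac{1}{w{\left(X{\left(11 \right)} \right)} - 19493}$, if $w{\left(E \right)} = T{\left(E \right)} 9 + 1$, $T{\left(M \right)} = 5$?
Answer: $- \frac{1}{19447} \approx -5.1422 \cdot 10^{-5}$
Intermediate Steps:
$w{\left(E \right)} = 46$ ($w{\left(E \right)} = 5 \cdot 9 + 1 = 45 + 1 = 46$)
$\frac{1}{w{\left(X{\left(11 \right)} \right)} - 19493} = \frac{1}{46 - 19493} = \frac{1}{-19447} = - \frac{1}{19447}$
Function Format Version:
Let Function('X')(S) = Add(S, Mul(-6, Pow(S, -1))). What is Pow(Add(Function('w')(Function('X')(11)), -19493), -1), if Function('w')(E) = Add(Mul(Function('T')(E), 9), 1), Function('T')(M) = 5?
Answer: Rational(-1, 19447) ≈ -5.1422e-5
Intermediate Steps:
Function('w')(E) = 46 (Function('w')(E) = Add(Mul(5, 9), 1) = Add(45, 1) = 46)
Pow(Add(Function('w')(Function('X')(11)), -19493), -1) = Pow(Add(46, -19493), -1) = Pow(-19447, -1) = Rational(-1, 19447)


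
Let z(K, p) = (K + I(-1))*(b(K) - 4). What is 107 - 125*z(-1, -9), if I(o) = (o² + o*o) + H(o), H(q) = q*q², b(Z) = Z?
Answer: 107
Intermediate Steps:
H(q) = q³
I(o) = o³ + 2*o² (I(o) = (o² + o*o) + o³ = (o² + o²) + o³ = 2*o² + o³ = o³ + 2*o²)
z(K, p) = (1 + K)*(-4 + K) (z(K, p) = (K + (-1)²*(2 - 1))*(K - 4) = (K + 1*1)*(-4 + K) = (K + 1)*(-4 + K) = (1 + K)*(-4 + K))
107 - 125*z(-1, -9) = 107 - 125*(-4 + (-1)² - 3*(-1)) = 107 - 125*(-4 + 1 + 3) = 107 - 125*0 = 107 + 0 = 107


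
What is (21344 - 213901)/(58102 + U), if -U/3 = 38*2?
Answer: -192557/57874 ≈ -3.3272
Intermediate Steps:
U = -228 (U = -114*2 = -3*76 = -228)
(21344 - 213901)/(58102 + U) = (21344 - 213901)/(58102 - 228) = -192557/57874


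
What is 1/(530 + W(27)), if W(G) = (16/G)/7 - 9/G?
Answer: 189/100123 ≈ 0.0018877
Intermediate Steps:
W(G) = -47/(7*G) (W(G) = (16/G)*(1/7) - 9/G = 16/(7*G) - 9/G = -47/(7*G))
1/(530 + W(27)) = 1/(530 - 47/7/27) = 1/(530 - 47/7*1/27) = 1/(530 - 47/189) = 1/(100123/189) = 189/100123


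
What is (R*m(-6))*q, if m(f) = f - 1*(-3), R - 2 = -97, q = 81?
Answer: 23085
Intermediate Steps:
R = -95 (R = 2 - 97 = -95)
m(f) = 3 + f (m(f) = f + 3 = 3 + f)
(R*m(-6))*q = -95*(3 - 6)*81 = -95*(-3)*81 = 285*81 = 23085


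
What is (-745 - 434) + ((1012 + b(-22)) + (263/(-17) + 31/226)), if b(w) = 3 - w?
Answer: -604475/3842 ≈ -157.33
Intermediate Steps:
(-745 - 434) + ((1012 + b(-22)) + (263/(-17) + 31/226)) = (-745 - 434) + ((1012 + (3 - 1*(-22))) + (263/(-17) + 31/226)) = -1179 + ((1012 + (3 + 22)) + (263*(-1/17) + 31*(1/226))) = -1179 + ((1012 + 25) + (-263/17 + 31/226)) = -1179 + (1037 - 58911/3842) = -1179 + 3925243/3842 = -604475/3842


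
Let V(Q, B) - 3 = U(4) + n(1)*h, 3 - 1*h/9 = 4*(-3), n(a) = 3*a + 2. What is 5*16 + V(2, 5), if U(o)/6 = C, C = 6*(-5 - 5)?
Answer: 398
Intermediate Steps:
n(a) = 2 + 3*a
C = -60 (C = 6*(-10) = -60)
U(o) = -360 (U(o) = 6*(-60) = -360)
h = 135 (h = 27 - 36*(-3) = 27 - 9*(-12) = 27 + 108 = 135)
V(Q, B) = 318 (V(Q, B) = 3 + (-360 + (2 + 3*1)*135) = 3 + (-360 + (2 + 3)*135) = 3 + (-360 + 5*135) = 3 + (-360 + 675) = 3 + 315 = 318)
5*16 + V(2, 5) = 5*16 + 318 = 80 + 318 = 398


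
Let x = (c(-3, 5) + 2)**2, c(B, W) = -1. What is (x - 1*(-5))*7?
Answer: 42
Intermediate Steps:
x = 1 (x = (-1 + 2)**2 = 1**2 = 1)
(x - 1*(-5))*7 = (1 - 1*(-5))*7 = (1 + 5)*7 = 6*7 = 42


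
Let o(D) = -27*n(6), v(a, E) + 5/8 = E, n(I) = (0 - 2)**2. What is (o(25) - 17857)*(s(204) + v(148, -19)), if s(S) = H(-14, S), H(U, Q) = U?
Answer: 4832585/8 ≈ 6.0407e+5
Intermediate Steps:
n(I) = 4 (n(I) = (-2)**2 = 4)
v(a, E) = -5/8 + E
s(S) = -14
o(D) = -108 (o(D) = -27*4 = -108)
(o(25) - 17857)*(s(204) + v(148, -19)) = (-108 - 17857)*(-14 + (-5/8 - 19)) = -17965*(-14 - 157/8) = -17965*(-269/8) = 4832585/8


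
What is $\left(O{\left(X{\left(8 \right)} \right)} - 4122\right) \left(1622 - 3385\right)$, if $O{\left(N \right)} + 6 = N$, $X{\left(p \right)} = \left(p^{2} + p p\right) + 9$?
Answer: $7036133$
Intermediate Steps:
$X{\left(p \right)} = 9 + 2 p^{2}$ ($X{\left(p \right)} = \left(p^{2} + p^{2}\right) + 9 = 2 p^{2} + 9 = 9 + 2 p^{2}$)
$O{\left(N \right)} = -6 + N$
$\left(O{\left(X{\left(8 \right)} \right)} - 4122\right) \left(1622 - 3385\right) = \left(\left(-6 + \left(9 + 2 \cdot 8^{2}\right)\right) - 4122\right) \left(1622 - 3385\right) = \left(\left(-6 + \left(9 + 2 \cdot 64\right)\right) - 4122\right) \left(-1763\right) = \left(\left(-6 + \left(9 + 128\right)\right) - 4122\right) \left(-1763\right) = \left(\left(-6 + 137\right) - 4122\right) \left(-1763\right) = \left(131 - 4122\right) \left(-1763\right) = \left(-3991\right) \left(-1763\right) = 7036133$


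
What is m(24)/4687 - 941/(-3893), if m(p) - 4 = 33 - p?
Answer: 4461076/18246491 ≈ 0.24449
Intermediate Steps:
m(p) = 37 - p (m(p) = 4 + (33 - p) = 37 - p)
m(24)/4687 - 941/(-3893) = (37 - 1*24)/4687 - 941/(-3893) = (37 - 24)*(1/4687) - 941*(-1/3893) = 13*(1/4687) + 941/3893 = 13/4687 + 941/3893 = 4461076/18246491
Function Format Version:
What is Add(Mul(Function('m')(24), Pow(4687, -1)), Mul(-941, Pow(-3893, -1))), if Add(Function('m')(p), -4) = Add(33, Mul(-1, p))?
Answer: Rational(4461076, 18246491) ≈ 0.24449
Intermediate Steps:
Function('m')(p) = Add(37, Mul(-1, p)) (Function('m')(p) = Add(4, Add(33, Mul(-1, p))) = Add(37, Mul(-1, p)))
Add(Mul(Function('m')(24), Pow(4687, -1)), Mul(-941, Pow(-3893, -1))) = Add(Mul(Add(37, Mul(-1, 24)), Pow(4687, -1)), Mul(-941, Pow(-3893, -1))) = Add(Mul(Add(37, -24), Rational(1, 4687)), Mul(-941, Rational(-1, 3893))) = Add(Mul(13, Rational(1, 4687)), Rational(941, 3893)) = Add(Rational(13, 4687), Rational(941, 3893)) = Rational(4461076, 18246491)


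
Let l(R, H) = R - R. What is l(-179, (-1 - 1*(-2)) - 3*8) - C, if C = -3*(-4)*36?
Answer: -432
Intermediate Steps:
C = 432 (C = 12*36 = 432)
l(R, H) = 0
l(-179, (-1 - 1*(-2)) - 3*8) - C = 0 - 1*432 = 0 - 432 = -432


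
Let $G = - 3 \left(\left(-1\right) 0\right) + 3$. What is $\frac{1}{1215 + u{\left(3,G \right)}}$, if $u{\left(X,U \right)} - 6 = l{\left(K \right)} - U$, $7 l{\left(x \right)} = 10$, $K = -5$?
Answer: $\frac{7}{8536} \approx 0.00082006$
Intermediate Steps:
$G = 3$ ($G = \left(-3\right) 0 + 3 = 0 + 3 = 3$)
$l{\left(x \right)} = \frac{10}{7}$ ($l{\left(x \right)} = \frac{1}{7} \cdot 10 = \frac{10}{7}$)
$u{\left(X,U \right)} = \frac{52}{7} - U$ ($u{\left(X,U \right)} = 6 - \left(- \frac{10}{7} + U\right) = \frac{52}{7} - U$)
$\frac{1}{1215 + u{\left(3,G \right)}} = \frac{1}{1215 + \left(\frac{52}{7} - 3\right)} = \frac{1}{1215 + \frac{31}{7}} = \frac{1}{\frac{8536}{7}} = \frac{7}{8536}$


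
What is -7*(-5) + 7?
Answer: 42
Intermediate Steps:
-7*(-5) + 7 = 35 + 7 = 42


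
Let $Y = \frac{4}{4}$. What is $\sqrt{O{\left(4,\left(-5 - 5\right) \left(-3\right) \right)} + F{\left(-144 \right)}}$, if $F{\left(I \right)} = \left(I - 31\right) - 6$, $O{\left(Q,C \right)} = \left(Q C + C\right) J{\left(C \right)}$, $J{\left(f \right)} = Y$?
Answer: $i \sqrt{31} \approx 5.5678 i$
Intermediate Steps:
$Y = 1$ ($Y = 4 \cdot \frac{1}{4} = 1$)
$J{\left(f \right)} = 1$
$O{\left(Q,C \right)} = C + C Q$ ($O{\left(Q,C \right)} = \left(Q C + C\right) 1 = \left(C Q + C\right) 1 = \left(C + C Q\right) 1 = C + C Q$)
$F{\left(I \right)} = -37 + I$ ($F{\left(I \right)} = \left(-31 + I\right) - 6 = -37 + I$)
$\sqrt{O{\left(4,\left(-5 - 5\right) \left(-3\right) \right)} + F{\left(-144 \right)}} = \sqrt{\left(-5 - 5\right) \left(-3\right) \left(1 + 4\right) - 181} = \sqrt{\left(-10\right) \left(-3\right) 5 - 181} = \sqrt{30 \cdot 5 - 181} = \sqrt{150 - 181} = \sqrt{-31} = i \sqrt{31}$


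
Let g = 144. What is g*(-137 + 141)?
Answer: 576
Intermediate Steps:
g*(-137 + 141) = 144*(-137 + 141) = 144*4 = 576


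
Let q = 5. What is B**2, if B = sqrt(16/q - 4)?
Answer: -4/5 ≈ -0.80000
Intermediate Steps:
B = 2*I*sqrt(5)/5 (B = sqrt(16/5 - 4) = sqrt(-4/5) = 2*I*sqrt(5)/5 ≈ 0.89443*I)
B**2 = (2*I*sqrt(5)/5)**2 = -4/5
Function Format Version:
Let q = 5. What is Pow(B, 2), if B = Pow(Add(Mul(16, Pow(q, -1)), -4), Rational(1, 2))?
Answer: Rational(-4, 5) ≈ -0.80000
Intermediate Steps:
B = Mul(Rational(2, 5), I, Pow(5, Rational(1, 2))) (B = Pow(Add(Mul(16, Pow(5, -1)), -4), Rational(1, 2)) = Pow(Add(Mul(16, Rational(1, 5)), -4), Rational(1, 2)) = Pow(Add(Rational(16, 5), -4), Rational(1, 2)) = Pow(Rational(-4, 5), Rational(1, 2)) = Mul(Rational(2, 5), I, Pow(5, Rational(1, 2))) ≈ Mul(0.89443, I))
Pow(B, 2) = Pow(Mul(Rational(2, 5), I, Pow(5, Rational(1, 2))), 2) = Rational(-4, 5)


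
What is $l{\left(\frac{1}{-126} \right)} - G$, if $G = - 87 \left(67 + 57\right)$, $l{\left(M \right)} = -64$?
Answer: $10724$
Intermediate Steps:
$G = -10788$ ($G = \left(-87\right) 124 = -10788$)
$l{\left(\frac{1}{-126} \right)} - G = -64 - -10788 = -64 + 10788 = 10724$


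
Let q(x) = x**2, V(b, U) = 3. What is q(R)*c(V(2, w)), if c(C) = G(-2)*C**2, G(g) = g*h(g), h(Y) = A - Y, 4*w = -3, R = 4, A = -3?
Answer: 288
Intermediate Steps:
w = -3/4 (w = (1/4)*(-3) = -3/4 ≈ -0.75000)
h(Y) = -3 - Y
G(g) = g*(-3 - g)
c(C) = 2*C**2 (c(C) = (-1*(-2)*(3 - 2))*C**2 = (-1*(-2)*1)*C**2 = 2*C**2)
q(R)*c(V(2, w)) = 4**2*(2*3**2) = 16*(2*9) = 16*18 = 288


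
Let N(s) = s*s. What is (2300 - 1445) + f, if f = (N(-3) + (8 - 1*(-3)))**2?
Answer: 1255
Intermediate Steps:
N(s) = s**2
f = 400 (f = ((-3)**2 + (8 - 1*(-3)))**2 = (9 + (8 + 3))**2 = (9 + 11)**2 = 20**2 = 400)
(2300 - 1445) + f = (2300 - 1445) + 400 = 855 + 400 = 1255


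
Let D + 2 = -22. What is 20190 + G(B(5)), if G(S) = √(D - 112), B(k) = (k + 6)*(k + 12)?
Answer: 20190 + 2*I*√34 ≈ 20190.0 + 11.662*I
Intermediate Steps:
D = -24 (D = -2 - 22 = -24)
B(k) = (6 + k)*(12 + k)
G(S) = 2*I*√34 (G(S) = √(-24 - 112) = √(-136) = 2*I*√34)
20190 + G(B(5)) = 20190 + 2*I*√34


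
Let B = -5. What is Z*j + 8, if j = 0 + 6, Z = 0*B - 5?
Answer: -22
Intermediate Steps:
Z = -5 (Z = 0*(-5) - 5 = 0 - 5 = -5)
j = 6
Z*j + 8 = -5*6 + 8 = -30 + 8 = -22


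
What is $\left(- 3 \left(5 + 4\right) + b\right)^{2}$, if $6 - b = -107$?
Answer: $7396$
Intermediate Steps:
$b = 113$ ($b = 6 - -107 = 6 + 107 = 113$)
$\left(- 3 \left(5 + 4\right) + b\right)^{2} = \left(- 3 \left(5 + 4\right) + 113\right)^{2} = \left(\left(-3\right) 9 + 113\right)^{2} = \left(-27 + 113\right)^{2} = 86^{2} = 7396$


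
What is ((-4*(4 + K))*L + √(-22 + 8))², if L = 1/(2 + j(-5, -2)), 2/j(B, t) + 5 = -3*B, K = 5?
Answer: 30706/121 - 360*I*√14/11 ≈ 253.77 - 122.45*I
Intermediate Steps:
j(B, t) = 2/(-5 - 3*B)
L = 5/11 (L = 1/(2 - 2/(5 + 3*(-5))) = 1/(2 - 2/(5 - 15)) = 1/(2 - 2/(-10)) = 1/(2 - 2*(-⅒)) = 1/(2 + ⅕) = 1/(11/5) = 5/11 ≈ 0.45455)
((-4*(4 + K))*L + √(-22 + 8))² = (-4*(4 + 5)*(5/11) + √(-22 + 8))² = (-4*9*(5/11) + √(-14))² = (-36*5/11 + I*√14)² = (-180/11 + I*√14)²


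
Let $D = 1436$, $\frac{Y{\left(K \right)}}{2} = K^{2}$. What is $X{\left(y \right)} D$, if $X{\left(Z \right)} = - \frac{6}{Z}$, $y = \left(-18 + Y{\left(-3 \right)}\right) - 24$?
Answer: $359$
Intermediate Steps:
$Y{\left(K \right)} = 2 K^{2}$
$y = -24$ ($y = \left(-18 + 2 \left(-3\right)^{2}\right) - 24 = \left(-18 + 2 \cdot 9\right) - 24 = \left(-18 + 18\right) - 24 = 0 - 24 = -24$)
$X{\left(y \right)} D = - \frac{6}{-24} \cdot 1436 = \left(-6\right) \left(- \frac{1}{24}\right) 1436 = \frac{1}{4} \cdot 1436 = 359$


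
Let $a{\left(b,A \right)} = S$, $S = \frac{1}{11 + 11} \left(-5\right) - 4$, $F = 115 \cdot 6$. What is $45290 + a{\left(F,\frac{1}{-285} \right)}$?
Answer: $\frac{996287}{22} \approx 45286.0$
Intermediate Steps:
$F = 690$
$S = - \frac{93}{22}$ ($S = \frac{1}{22} \left(-5\right) - 4 = - \frac{5}{22} - 4 = - \frac{93}{22} \approx -4.2273$)
$a{\left(b,A \right)} = - \frac{93}{22}$
$45290 + a{\left(F,\frac{1}{-285} \right)} = 45290 - \frac{93}{22} = \frac{996287}{22}$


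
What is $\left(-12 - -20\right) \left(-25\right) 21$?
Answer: $-4200$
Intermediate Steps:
$\left(-12 - -20\right) \left(-25\right) 21 = \left(-12 + 20\right) \left(-25\right) 21 = 8 \left(-25\right) 21 = \left(-200\right) 21 = -4200$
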